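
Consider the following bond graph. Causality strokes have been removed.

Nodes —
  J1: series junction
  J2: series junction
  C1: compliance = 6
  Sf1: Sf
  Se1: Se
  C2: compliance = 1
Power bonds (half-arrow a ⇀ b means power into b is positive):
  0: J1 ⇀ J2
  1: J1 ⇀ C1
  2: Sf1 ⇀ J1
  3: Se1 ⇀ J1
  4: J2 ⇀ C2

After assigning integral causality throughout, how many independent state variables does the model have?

2  (C1, C2 all integral)

bond 2 stroke→Sf1  (Sf1 fixes flow; stroke at Sf1)
bond 3 stroke→J1  (Se1: effort source, stroke at far end)
bond 0 stroke→J1  (1-jn J1 has f-setter on 2)
bond 1 stroke→J1  (J1: bond 2 brought flow, rest push out)
bond 4 stroke→J2  (J2 flow already set via bond 0)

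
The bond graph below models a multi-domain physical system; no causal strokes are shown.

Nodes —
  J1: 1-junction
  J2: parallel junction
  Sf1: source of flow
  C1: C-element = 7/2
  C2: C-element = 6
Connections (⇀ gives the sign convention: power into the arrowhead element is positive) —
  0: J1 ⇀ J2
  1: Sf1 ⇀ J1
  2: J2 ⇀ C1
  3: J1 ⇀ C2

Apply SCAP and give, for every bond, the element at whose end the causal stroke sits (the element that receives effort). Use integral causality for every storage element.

β1 →Sf1  (Sf1 (Sf) sets flow on bond)
β0 →J1  (J1: bond 1 brought flow, rest push out)
β3 →J1  (common-f at J1 fixed by 1)
β2 →J2  (J2: last free bond brings effort in)

#0 stroke→J1
#1 stroke→Sf1
#2 stroke→J2
#3 stroke→J1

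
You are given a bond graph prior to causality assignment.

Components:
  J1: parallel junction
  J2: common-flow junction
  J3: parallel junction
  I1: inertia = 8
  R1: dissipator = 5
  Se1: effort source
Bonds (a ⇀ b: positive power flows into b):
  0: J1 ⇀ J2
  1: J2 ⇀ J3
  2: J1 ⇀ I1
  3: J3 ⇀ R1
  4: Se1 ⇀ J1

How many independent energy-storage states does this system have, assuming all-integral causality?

bond 4 →J1  (Se1: effort source, stroke at far end)
bond 0 →J2  (common-e at J1 fixed by 4)
bond 2 →I1  (0-jn J1 has e-setter on 4)
bond 1 →J3  (only one flow-in slot at J2)
bond 3 →R1  (0-jn J3 has e-setter on 1)

1  (I1 all integral)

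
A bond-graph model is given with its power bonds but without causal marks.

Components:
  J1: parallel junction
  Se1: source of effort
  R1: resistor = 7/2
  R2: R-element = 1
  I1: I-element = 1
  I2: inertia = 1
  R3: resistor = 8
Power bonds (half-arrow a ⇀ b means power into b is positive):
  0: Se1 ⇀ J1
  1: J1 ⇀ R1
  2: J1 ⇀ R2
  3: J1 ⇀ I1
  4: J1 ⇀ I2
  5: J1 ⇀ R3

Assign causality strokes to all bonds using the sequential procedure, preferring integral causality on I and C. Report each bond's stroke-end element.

b0 stroke at J1
b1 stroke at R1
b2 stroke at R2
b3 stroke at I1
b4 stroke at I2
b5 stroke at R3

#0 stroke at J1  (source Se1 imposes e)
#1 stroke at R1  (0-jn J1 has e-setter on 0)
#2 stroke at R2  (J1: bond 0 brought effort, rest push out)
#3 stroke at I1  (0-jn J1 has e-setter on 0)
#4 stroke at I2  (common-e at J1 fixed by 0)
#5 stroke at R3  (0-jn J1 has e-setter on 0)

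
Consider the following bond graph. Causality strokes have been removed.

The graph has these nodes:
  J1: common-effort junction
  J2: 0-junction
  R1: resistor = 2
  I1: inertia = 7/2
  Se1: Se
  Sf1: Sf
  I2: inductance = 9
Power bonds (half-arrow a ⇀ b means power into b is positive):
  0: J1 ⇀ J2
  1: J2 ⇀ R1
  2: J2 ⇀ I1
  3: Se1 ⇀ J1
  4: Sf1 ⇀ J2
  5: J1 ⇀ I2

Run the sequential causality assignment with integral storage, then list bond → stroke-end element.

#0 stroke→J2
#1 stroke→R1
#2 stroke→I1
#3 stroke→J1
#4 stroke→Sf1
#5 stroke→I2

bond 3 →J1  (Se1 (Se) sets effort on bond)
bond 4 →Sf1  (Sf1 (Sf) sets flow on bond)
bond 0 →J2  (common-e at J1 fixed by 3)
bond 5 →I2  (0-jn J1 has e-setter on 3)
bond 1 →R1  (0-jn J2 has e-setter on 0)
bond 2 →I1  (common-e at J2 fixed by 0)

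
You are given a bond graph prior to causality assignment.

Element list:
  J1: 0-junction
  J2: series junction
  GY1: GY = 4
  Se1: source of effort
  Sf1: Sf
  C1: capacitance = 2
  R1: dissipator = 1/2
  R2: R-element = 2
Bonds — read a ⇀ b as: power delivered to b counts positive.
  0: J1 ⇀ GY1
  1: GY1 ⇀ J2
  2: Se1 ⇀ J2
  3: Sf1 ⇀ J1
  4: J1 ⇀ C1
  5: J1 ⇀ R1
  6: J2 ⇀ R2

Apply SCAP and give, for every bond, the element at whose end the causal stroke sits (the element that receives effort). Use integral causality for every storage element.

b0 →GY1
b1 →GY1
b2 →J2
b3 →Sf1
b4 →J1
b5 →R1
b6 →J2

#2 stroke→J2  (Se1 (Se) sets effort on bond)
#3 stroke→Sf1  (Sf1 (Sf) sets flow on bond)
#4 stroke→J1  (C1: C, integral causality)
#0 stroke→GY1  (J1 effort already set via bond 4)
#5 stroke→R1  (J1: bond 4 brought effort, rest push out)
#1 stroke→GY1  (GY1: gyrator matches bond 0)
#6 stroke→J2  (J2 flow already set via bond 1)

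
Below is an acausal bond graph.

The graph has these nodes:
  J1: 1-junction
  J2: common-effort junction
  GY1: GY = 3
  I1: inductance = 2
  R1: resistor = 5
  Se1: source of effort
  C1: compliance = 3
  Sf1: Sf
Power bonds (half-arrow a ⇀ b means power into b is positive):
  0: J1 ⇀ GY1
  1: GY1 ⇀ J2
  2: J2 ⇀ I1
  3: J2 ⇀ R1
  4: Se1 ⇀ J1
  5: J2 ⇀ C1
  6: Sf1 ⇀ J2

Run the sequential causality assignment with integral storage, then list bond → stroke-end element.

bond 4 stroke at J1  (source Se1 imposes e)
bond 6 stroke at Sf1  (source Sf1 imposes f)
bond 0 stroke at GY1  (J1 needs exactly one f-in)
bond 1 stroke at GY1  (GY1: gyrator matches bond 0)
bond 2 stroke at I1  (prefer integral on I1)
bond 5 stroke at J2  (C1 integral (e out))
bond 3 stroke at R1  (0-jn J2 has e-setter on 5)

bond 0 stroke at GY1
bond 1 stroke at GY1
bond 2 stroke at I1
bond 3 stroke at R1
bond 4 stroke at J1
bond 5 stroke at J2
bond 6 stroke at Sf1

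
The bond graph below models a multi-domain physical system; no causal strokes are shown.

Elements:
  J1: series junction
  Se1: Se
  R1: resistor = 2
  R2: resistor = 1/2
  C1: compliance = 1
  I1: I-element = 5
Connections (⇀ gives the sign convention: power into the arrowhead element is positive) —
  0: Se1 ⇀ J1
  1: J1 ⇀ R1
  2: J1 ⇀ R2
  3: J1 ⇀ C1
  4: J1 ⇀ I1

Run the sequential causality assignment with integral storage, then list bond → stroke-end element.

bond 0 |J1
bond 1 |J1
bond 2 |J1
bond 3 |J1
bond 4 |I1

β0 →J1  (Se1: effort source, stroke at far end)
β3 →J1  (prefer integral on C1)
β4 →I1  (I1: I, integral causality)
β1 →J1  (1-jn J1 has f-setter on 4)
β2 →J1  (J1: bond 4 brought flow, rest push out)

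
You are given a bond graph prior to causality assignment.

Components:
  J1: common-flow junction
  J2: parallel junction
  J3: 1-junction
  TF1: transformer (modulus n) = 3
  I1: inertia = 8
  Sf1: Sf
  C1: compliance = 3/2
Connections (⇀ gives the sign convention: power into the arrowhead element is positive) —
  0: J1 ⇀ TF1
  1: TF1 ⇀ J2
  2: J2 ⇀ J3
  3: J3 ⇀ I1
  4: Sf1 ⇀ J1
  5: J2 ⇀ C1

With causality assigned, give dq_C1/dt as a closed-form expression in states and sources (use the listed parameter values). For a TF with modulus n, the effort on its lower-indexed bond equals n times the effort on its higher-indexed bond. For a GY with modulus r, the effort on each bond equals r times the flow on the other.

dq_C1/dt = 3*F_Sf1 - p_I1/8

β4 →Sf1  (source Sf1 imposes f)
β0 →J1  (1-jn J1 has f-setter on 4)
β1 →TF1  (TF1 one-in-one-out from 0)
β3 →I1  (I1 integral (f out))
β2 →J3  (1-jn J3 has f-setter on 3)
β5 →J2  (J2: last free bond brings effort in)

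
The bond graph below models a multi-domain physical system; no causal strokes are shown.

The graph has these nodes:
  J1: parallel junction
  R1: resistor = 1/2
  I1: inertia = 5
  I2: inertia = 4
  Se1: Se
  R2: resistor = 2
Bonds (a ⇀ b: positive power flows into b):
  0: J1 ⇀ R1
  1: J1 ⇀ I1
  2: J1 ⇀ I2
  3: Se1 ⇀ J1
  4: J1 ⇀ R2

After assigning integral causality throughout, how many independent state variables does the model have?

2  (I1, I2 all integral)

β3 →J1  (source Se1 imposes e)
β0 →R1  (0-jn J1 has e-setter on 3)
β1 →I1  (common-e at J1 fixed by 3)
β2 →I2  (0-jn J1 has e-setter on 3)
β4 →R2  (common-e at J1 fixed by 3)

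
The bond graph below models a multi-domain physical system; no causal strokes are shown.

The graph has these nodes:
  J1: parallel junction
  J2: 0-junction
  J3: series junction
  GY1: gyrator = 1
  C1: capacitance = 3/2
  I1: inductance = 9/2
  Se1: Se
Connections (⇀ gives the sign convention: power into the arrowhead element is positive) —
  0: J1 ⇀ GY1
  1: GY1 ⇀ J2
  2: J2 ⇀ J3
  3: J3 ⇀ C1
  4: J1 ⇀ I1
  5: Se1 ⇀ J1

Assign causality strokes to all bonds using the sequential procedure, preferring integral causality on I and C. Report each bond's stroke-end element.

β0 →GY1
β1 →GY1
β2 →J2
β3 →J3
β4 →I1
β5 →J1

β5 →J1  (source Se1 imposes e)
β0 →GY1  (common-e at J1 fixed by 5)
β4 →I1  (0-jn J1 has e-setter on 5)
β1 →GY1  (GY1 both-in/both-out from 0)
β2 →J2  (J2: last free bond brings effort in)
β3 →J3  (1-jn J3 has f-setter on 2)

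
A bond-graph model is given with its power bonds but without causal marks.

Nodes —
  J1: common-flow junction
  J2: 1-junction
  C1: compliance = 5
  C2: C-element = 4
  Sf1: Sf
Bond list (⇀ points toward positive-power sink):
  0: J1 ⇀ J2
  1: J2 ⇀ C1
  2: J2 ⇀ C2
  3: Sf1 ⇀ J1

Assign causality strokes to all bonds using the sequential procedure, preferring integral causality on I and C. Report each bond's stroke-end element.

β0 |J1
β1 |J2
β2 |J2
β3 |Sf1

bond 3 →Sf1  (Sf1: flow source, stroke at near end)
bond 0 →J1  (J1 flow already set via bond 3)
bond 1 →J2  (common-f at J2 fixed by 0)
bond 2 →J2  (common-f at J2 fixed by 0)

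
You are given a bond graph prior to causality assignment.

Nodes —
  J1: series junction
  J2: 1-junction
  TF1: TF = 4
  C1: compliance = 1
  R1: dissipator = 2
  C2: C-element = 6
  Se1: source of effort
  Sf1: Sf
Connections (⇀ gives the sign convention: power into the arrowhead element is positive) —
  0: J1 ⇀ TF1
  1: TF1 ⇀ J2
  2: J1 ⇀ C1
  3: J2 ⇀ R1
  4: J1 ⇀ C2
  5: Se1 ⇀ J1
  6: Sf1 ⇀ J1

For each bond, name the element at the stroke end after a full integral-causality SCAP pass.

#5 stroke→J1  (Se1: effort source, stroke at far end)
#6 stroke→Sf1  (source Sf1 imposes f)
#0 stroke→J1  (common-f at J1 fixed by 6)
#2 stroke→J1  (J1 flow already set via bond 6)
#4 stroke→J1  (common-f at J1 fixed by 6)
#1 stroke→TF1  (TF1 one-in-one-out from 0)
#3 stroke→J2  (J2: bond 1 brought flow, rest push out)

bond 0 →J1
bond 1 →TF1
bond 2 →J1
bond 3 →J2
bond 4 →J1
bond 5 →J1
bond 6 →Sf1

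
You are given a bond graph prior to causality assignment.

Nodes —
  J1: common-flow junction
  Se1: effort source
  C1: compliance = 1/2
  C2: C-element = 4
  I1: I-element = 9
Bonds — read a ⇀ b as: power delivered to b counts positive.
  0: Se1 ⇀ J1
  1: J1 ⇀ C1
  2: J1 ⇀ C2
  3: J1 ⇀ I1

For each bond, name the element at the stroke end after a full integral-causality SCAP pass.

bond 0 stroke→J1
bond 1 stroke→J1
bond 2 stroke→J1
bond 3 stroke→I1

b0 |J1  (Se1 (Se) sets effort on bond)
b1 |J1  (C1 outputs effort q/C1)
b2 |J1  (C2: C, integral causality)
b3 |I1  (closing 1-jn rule on J1)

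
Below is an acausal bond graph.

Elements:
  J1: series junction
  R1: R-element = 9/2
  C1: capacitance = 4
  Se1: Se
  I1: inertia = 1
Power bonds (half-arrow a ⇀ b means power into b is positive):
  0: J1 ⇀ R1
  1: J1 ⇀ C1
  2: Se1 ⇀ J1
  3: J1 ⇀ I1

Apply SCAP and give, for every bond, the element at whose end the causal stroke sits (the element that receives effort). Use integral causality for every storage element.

β2 stroke→J1  (Se1: effort source, stroke at far end)
β1 stroke→J1  (C1 outputs effort q/C1)
β3 stroke→I1  (prefer integral on I1)
β0 stroke→J1  (J1 flow already set via bond 3)

bond 0 stroke→J1
bond 1 stroke→J1
bond 2 stroke→J1
bond 3 stroke→I1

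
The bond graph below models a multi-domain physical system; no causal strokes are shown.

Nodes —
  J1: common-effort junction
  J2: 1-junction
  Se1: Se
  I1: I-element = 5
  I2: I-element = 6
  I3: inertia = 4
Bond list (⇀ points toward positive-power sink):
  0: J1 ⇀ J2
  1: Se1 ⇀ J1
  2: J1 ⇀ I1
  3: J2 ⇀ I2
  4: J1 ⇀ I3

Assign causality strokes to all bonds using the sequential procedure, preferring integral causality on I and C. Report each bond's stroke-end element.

#0 →J2
#1 →J1
#2 →I1
#3 →I2
#4 →I3

#1 →J1  (Se1 (Se) sets effort on bond)
#0 →J2  (J1: bond 1 brought effort, rest push out)
#2 →I1  (J1: bond 1 brought effort, rest push out)
#4 →I3  (0-jn J1 has e-setter on 1)
#3 →I2  (J2: last free bond brings flow in)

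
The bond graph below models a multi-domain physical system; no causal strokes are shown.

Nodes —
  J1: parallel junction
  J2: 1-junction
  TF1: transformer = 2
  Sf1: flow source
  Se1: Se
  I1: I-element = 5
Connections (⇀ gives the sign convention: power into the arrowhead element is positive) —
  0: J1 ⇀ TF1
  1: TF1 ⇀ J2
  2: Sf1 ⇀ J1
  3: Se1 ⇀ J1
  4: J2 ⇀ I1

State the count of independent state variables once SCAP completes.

b2 |Sf1  (Sf1: flow source, stroke at near end)
b3 |J1  (Se1 fixes effort; stroke away)
b0 |TF1  (0-jn J1 has e-setter on 3)
b1 |J2  (TF TF1: opposite of bond 0)
b4 |I1  (only one flow-in slot at J2)

1  (I1 all integral)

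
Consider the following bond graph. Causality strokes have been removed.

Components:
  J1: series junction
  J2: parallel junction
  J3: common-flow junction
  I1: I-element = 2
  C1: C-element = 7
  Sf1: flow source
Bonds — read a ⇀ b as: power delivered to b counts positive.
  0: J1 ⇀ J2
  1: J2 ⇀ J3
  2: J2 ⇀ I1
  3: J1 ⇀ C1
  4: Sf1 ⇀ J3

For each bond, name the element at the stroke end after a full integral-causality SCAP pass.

#4 stroke at Sf1  (source Sf1 imposes f)
#1 stroke at J3  (1-jn J3 has f-setter on 4)
#2 stroke at I1  (prefer integral on I1)
#0 stroke at J2  (J2 needs exactly one e-in)
#3 stroke at J1  (J1: bond 0 brought flow, rest push out)

b0 stroke at J2
b1 stroke at J3
b2 stroke at I1
b3 stroke at J1
b4 stroke at Sf1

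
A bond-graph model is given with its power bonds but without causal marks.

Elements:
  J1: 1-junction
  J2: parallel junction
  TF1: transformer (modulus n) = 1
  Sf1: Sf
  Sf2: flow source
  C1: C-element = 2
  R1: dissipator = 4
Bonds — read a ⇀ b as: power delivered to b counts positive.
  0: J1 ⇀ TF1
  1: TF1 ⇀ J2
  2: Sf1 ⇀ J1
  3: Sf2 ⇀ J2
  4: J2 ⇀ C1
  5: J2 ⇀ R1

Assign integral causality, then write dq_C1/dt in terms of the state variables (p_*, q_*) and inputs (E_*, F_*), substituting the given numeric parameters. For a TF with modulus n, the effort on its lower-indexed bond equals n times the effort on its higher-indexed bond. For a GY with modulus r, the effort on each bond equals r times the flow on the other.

β2 |Sf1  (Sf1 (Sf) sets flow on bond)
β3 |Sf2  (source Sf2 imposes f)
β0 |J1  (1-jn J1 has f-setter on 2)
β1 |TF1  (TF TF1: opposite of bond 0)
β4 |J2  (C1 outputs effort q/C1)
β5 |R1  (J2: bond 4 brought effort, rest push out)

dq_C1/dt = F_Sf1 + F_Sf2 - q_C1/8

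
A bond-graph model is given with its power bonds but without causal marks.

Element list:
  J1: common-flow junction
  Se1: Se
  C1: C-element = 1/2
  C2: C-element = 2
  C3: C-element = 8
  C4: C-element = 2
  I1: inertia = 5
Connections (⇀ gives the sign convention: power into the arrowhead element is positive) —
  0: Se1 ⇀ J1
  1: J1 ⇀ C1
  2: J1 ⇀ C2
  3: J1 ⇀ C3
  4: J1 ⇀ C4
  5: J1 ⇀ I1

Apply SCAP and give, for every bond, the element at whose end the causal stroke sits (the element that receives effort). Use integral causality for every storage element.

bond 0 |J1
bond 1 |J1
bond 2 |J1
bond 3 |J1
bond 4 |J1
bond 5 |I1

bond 0 →J1  (Se1: effort source, stroke at far end)
bond 1 →J1  (prefer integral on C1)
bond 2 →J1  (C2: C, integral causality)
bond 3 →J1  (C3 integral (e out))
bond 4 →J1  (C4: C, integral causality)
bond 5 →I1  (J1: last free bond brings flow in)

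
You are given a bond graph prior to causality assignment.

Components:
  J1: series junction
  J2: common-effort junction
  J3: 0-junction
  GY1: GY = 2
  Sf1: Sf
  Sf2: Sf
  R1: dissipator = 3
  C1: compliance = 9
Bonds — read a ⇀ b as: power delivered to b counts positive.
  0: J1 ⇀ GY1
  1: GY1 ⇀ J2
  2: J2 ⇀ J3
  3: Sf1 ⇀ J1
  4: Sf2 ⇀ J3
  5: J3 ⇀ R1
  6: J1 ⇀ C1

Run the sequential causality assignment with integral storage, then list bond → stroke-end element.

b3 →Sf1  (Sf1 (Sf) sets flow on bond)
b4 →Sf2  (Sf2 (Sf) sets flow on bond)
b0 →J1  (1-jn J1 has f-setter on 3)
b6 →J1  (J1: bond 3 brought flow, rest push out)
b1 →J2  (GY GY1: same side as bond 0)
b2 →J3  (J2 effort already set via bond 1)
b5 →R1  (J3 effort already set via bond 2)

bond 0 stroke→J1
bond 1 stroke→J2
bond 2 stroke→J3
bond 3 stroke→Sf1
bond 4 stroke→Sf2
bond 5 stroke→R1
bond 6 stroke→J1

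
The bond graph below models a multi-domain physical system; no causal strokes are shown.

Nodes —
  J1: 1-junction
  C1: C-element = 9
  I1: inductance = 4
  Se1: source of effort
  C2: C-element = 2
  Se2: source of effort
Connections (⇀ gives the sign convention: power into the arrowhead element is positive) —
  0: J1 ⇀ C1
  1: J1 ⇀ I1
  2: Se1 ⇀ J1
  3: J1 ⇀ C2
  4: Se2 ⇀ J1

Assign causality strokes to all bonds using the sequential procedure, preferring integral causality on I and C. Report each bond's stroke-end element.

β0 stroke→J1
β1 stroke→I1
β2 stroke→J1
β3 stroke→J1
β4 stroke→J1

β2 →J1  (source Se1 imposes e)
β4 →J1  (Se2 (Se) sets effort on bond)
β0 →J1  (C1 outputs effort q/C1)
β1 →I1  (I1 outputs flow p/I1)
β3 →J1  (J1 flow already set via bond 1)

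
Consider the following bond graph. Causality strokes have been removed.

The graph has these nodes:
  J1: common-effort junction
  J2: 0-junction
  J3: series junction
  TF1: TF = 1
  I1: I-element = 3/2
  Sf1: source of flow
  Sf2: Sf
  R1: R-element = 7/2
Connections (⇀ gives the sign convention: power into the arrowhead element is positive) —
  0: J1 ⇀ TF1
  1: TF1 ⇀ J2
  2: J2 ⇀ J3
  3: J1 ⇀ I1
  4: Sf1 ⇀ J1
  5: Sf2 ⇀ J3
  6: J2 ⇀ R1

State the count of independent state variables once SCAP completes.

#4 |Sf1  (Sf1 fixes flow; stroke at Sf1)
#5 |Sf2  (Sf2 fixes flow; stroke at Sf2)
#2 |J3  (J3: bond 5 brought flow, rest push out)
#3 |I1  (I1: I, integral causality)
#0 |J1  (J1 needs exactly one e-in)
#1 |TF1  (TF TF1: opposite of bond 0)
#6 |J2  (only one effort-in slot at J2)

1  (I1 all integral)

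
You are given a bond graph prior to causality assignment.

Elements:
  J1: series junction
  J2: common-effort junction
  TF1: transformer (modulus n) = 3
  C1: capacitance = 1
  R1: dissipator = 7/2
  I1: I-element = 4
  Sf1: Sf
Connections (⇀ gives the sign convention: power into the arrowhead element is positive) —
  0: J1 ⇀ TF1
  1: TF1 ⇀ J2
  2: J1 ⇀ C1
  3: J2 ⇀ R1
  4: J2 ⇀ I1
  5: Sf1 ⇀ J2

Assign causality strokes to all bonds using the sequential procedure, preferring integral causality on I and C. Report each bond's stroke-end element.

β5 |Sf1  (Sf1 fixes flow; stroke at Sf1)
β2 |J1  (C1: C, integral causality)
β0 |TF1  (J1 needs exactly one f-in)
β1 |J2  (TF1 one-in-one-out from 0)
β3 |R1  (0-jn J2 has e-setter on 1)
β4 |I1  (J2 effort already set via bond 1)

#0 →TF1
#1 →J2
#2 →J1
#3 →R1
#4 →I1
#5 →Sf1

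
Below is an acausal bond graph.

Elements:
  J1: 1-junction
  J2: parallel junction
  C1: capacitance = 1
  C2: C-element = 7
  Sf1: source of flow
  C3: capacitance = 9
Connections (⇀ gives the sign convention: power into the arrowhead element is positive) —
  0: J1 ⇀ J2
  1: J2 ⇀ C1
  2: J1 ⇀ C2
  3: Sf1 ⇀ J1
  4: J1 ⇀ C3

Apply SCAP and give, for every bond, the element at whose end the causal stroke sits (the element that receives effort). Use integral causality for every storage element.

β3 stroke→Sf1  (Sf1 fixes flow; stroke at Sf1)
β0 stroke→J1  (J1: bond 3 brought flow, rest push out)
β2 stroke→J1  (J1 flow already set via bond 3)
β4 stroke→J1  (J1 flow already set via bond 3)
β1 stroke→J2  (J2: last free bond brings effort in)

β0 stroke→J1
β1 stroke→J2
β2 stroke→J1
β3 stroke→Sf1
β4 stroke→J1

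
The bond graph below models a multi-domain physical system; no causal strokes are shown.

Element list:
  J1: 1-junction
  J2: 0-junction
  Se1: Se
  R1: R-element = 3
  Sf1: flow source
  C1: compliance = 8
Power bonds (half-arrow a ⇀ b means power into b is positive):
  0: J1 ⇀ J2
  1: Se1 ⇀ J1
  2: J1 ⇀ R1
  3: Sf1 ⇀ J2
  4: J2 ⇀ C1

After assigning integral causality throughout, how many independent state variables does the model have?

1  (C1 all integral)

bond 1 |J1  (Se1: effort source, stroke at far end)
bond 3 |Sf1  (source Sf1 imposes f)
bond 4 |J2  (C1 outputs effort q/C1)
bond 0 |J1  (0-jn J2 has e-setter on 4)
bond 2 |R1  (J1 needs exactly one f-in)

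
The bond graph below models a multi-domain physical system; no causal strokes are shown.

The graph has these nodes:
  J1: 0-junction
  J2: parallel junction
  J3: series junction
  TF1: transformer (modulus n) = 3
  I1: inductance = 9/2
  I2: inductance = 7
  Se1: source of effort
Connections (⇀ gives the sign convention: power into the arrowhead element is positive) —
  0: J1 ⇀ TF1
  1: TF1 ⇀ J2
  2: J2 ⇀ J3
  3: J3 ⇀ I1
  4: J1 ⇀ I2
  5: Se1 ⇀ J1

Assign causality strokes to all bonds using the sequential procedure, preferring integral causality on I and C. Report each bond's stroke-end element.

b5 →J1  (Se1: effort source, stroke at far end)
b0 →TF1  (J1: bond 5 brought effort, rest push out)
b4 →I2  (common-e at J1 fixed by 5)
b1 →J2  (TF1 one-in-one-out from 0)
b2 →J3  (J2: bond 1 brought effort, rest push out)
b3 →I1  (J3: last free bond brings flow in)

bond 0 |TF1
bond 1 |J2
bond 2 |J3
bond 3 |I1
bond 4 |I2
bond 5 |J1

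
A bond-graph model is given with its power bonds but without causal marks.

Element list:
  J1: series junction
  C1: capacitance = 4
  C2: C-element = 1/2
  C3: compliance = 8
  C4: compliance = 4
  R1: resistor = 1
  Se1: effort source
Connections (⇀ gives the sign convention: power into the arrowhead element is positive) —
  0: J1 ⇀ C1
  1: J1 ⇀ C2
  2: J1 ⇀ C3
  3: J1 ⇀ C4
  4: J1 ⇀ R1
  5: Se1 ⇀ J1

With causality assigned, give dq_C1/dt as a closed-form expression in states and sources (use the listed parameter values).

#5 →J1  (Se1 fixes effort; stroke away)
#0 →J1  (prefer integral on C1)
#1 →J1  (C2: C, integral causality)
#2 →J1  (C3 integral (e out))
#3 →J1  (C4 integral (e out))
#4 →R1  (J1 needs exactly one f-in)

dq_C1/dt = E_Se1 - q_C1/4 - 2*q_C2 - q_C3/8 - q_C4/4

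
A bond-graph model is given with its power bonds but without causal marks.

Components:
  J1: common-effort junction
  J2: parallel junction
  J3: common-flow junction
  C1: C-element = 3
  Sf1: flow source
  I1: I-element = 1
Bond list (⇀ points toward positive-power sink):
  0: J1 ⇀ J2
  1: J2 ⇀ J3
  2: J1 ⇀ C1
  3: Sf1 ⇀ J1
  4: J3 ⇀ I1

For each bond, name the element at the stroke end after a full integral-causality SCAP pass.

bond 0 stroke→J2
bond 1 stroke→J3
bond 2 stroke→J1
bond 3 stroke→Sf1
bond 4 stroke→I1

#3 →Sf1  (Sf1 fixes flow; stroke at Sf1)
#2 →J1  (prefer integral on C1)
#0 →J2  (common-e at J1 fixed by 2)
#1 →J3  (0-jn J2 has e-setter on 0)
#4 →I1  (J3: last free bond brings flow in)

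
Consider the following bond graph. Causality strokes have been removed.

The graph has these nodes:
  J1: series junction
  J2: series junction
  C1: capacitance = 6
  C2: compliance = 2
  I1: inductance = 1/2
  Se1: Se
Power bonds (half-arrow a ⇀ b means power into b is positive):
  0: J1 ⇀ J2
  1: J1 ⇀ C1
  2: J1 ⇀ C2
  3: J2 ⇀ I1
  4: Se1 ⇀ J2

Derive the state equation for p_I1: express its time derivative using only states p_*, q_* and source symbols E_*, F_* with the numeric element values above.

dp_I1/dt = E_Se1 - q_C1/6 - q_C2/2

#4 |J2  (Se1 (Se) sets effort on bond)
#1 |J1  (C1 integral (e out))
#2 |J1  (C2 outputs effort q/C2)
#0 |J2  (only one flow-in slot at J1)
#3 |I1  (J2 needs exactly one f-in)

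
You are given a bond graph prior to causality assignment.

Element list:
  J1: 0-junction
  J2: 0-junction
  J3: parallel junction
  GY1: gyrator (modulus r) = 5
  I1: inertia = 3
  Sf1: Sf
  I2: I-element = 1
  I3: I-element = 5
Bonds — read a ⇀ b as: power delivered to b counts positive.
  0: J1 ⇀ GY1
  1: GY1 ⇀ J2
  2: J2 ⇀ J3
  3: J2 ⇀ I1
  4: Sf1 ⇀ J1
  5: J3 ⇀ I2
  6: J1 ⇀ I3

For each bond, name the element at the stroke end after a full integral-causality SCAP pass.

#4 stroke→Sf1  (Sf1: flow source, stroke at near end)
#3 stroke→I1  (I1 integral (f out))
#5 stroke→I2  (I2 outputs flow p/I2)
#2 stroke→J3  (J3 needs exactly one e-in)
#1 stroke→J2  (only one effort-in slot at J2)
#0 stroke→J1  (GY GY1: same side as bond 1)
#6 stroke→I3  (0-jn J1 has e-setter on 0)

b0 →J1
b1 →J2
b2 →J3
b3 →I1
b4 →Sf1
b5 →I2
b6 →I3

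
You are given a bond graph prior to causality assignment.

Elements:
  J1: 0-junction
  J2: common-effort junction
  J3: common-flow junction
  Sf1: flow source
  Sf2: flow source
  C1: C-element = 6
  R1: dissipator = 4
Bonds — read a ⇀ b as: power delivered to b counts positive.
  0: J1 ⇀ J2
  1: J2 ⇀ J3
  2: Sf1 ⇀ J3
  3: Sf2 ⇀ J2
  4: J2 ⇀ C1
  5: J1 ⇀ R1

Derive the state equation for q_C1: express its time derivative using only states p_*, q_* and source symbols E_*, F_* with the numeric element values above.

dq_C1/dt = -F_Sf1 + F_Sf2 - q_C1/24

b2 |Sf1  (Sf1: flow source, stroke at near end)
b3 |Sf2  (source Sf2 imposes f)
b1 |J3  (common-f at J3 fixed by 2)
b4 |J2  (prefer integral on C1)
b0 |J1  (common-e at J2 fixed by 4)
b5 |R1  (common-e at J1 fixed by 0)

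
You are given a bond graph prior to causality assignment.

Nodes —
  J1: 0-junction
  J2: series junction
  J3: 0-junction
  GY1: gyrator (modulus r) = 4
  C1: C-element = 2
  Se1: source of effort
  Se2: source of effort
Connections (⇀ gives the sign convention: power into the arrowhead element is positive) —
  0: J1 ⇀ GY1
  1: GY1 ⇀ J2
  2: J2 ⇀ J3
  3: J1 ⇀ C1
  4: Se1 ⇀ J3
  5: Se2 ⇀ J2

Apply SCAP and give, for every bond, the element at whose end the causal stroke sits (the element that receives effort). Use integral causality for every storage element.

#4 stroke→J3  (Se1: effort source, stroke at far end)
#5 stroke→J2  (Se2 fixes effort; stroke away)
#2 stroke→J2  (common-e at J3 fixed by 4)
#1 stroke→GY1  (J2 needs exactly one f-in)
#0 stroke→GY1  (through GY1, causality inverts; strokes same side of GY1)
#3 stroke→J1  (J1 needs exactly one e-in)

β0 stroke at GY1
β1 stroke at GY1
β2 stroke at J2
β3 stroke at J1
β4 stroke at J3
β5 stroke at J2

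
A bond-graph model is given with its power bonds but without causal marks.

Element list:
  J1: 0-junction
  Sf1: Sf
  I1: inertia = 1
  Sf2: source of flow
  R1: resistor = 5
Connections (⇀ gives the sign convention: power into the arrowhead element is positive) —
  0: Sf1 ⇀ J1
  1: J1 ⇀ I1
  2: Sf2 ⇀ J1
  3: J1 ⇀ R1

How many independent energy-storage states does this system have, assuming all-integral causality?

1  (I1 all integral)

β0 stroke at Sf1  (source Sf1 imposes f)
β2 stroke at Sf2  (Sf2: flow source, stroke at near end)
β1 stroke at I1  (I1: I, integral causality)
β3 stroke at J1  (J1 needs exactly one e-in)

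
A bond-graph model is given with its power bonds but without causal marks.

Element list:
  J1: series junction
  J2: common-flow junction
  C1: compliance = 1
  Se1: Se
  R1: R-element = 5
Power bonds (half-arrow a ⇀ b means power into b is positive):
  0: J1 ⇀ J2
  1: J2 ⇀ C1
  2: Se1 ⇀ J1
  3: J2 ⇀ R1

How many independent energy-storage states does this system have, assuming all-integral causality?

b2 stroke→J1  (source Se1 imposes e)
b0 stroke→J2  (only one flow-in slot at J1)
b1 stroke→J2  (C1 outputs effort q/C1)
b3 stroke→R1  (J2 needs exactly one f-in)

1  (C1 all integral)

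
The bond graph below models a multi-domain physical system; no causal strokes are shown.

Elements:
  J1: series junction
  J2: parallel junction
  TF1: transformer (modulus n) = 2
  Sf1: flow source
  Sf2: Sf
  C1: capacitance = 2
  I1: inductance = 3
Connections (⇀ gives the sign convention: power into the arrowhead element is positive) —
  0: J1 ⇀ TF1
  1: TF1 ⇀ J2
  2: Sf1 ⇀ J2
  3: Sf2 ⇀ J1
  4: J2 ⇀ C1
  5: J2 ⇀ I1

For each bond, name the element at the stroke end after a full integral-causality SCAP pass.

bond 2 |Sf1  (Sf1 fixes flow; stroke at Sf1)
bond 3 |Sf2  (Sf2: flow source, stroke at near end)
bond 0 |J1  (1-jn J1 has f-setter on 3)
bond 1 |TF1  (TF1 one-in-one-out from 0)
bond 4 |J2  (prefer integral on C1)
bond 5 |I1  (common-e at J2 fixed by 4)

#0 stroke→J1
#1 stroke→TF1
#2 stroke→Sf1
#3 stroke→Sf2
#4 stroke→J2
#5 stroke→I1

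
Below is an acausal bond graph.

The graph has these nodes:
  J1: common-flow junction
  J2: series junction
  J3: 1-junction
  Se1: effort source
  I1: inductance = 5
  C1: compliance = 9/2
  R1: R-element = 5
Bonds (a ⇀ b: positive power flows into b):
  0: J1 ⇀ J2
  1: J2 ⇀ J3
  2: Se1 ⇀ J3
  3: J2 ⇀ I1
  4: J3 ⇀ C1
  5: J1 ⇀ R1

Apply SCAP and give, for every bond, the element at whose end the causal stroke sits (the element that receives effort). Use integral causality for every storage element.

β0 stroke→J2
β1 stroke→J2
β2 stroke→J3
β3 stroke→I1
β4 stroke→J3
β5 stroke→J1

b2 stroke→J3  (Se1: effort source, stroke at far end)
b3 stroke→I1  (prefer integral on I1)
b0 stroke→J2  (J2 flow already set via bond 3)
b1 stroke→J2  (1-jn J2 has f-setter on 3)
b4 stroke→J3  (J3 flow already set via bond 1)
b5 stroke→J1  (common-f at J1 fixed by 0)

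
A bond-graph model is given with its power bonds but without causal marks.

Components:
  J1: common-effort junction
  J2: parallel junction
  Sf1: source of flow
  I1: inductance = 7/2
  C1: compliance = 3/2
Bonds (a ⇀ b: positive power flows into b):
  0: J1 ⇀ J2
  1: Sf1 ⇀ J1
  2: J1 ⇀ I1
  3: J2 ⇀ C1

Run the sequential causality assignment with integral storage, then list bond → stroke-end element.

b0 stroke at J1
b1 stroke at Sf1
b2 stroke at I1
b3 stroke at J2

β1 stroke at Sf1  (Sf1 fixes flow; stroke at Sf1)
β2 stroke at I1  (I1 integral (f out))
β0 stroke at J1  (J1: last free bond brings effort in)
β3 stroke at J2  (J2 needs exactly one e-in)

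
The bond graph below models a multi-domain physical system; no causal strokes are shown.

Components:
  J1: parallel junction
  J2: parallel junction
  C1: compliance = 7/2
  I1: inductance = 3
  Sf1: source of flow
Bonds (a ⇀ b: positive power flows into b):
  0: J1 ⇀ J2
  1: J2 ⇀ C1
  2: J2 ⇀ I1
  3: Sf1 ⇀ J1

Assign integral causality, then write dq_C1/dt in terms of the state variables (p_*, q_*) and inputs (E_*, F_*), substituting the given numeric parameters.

dq_C1/dt = F_Sf1 - p_I1/3

β3 →Sf1  (source Sf1 imposes f)
β0 →J1  (J1 needs exactly one e-in)
β1 →J2  (C1: C, integral causality)
β2 →I1  (J2 effort already set via bond 1)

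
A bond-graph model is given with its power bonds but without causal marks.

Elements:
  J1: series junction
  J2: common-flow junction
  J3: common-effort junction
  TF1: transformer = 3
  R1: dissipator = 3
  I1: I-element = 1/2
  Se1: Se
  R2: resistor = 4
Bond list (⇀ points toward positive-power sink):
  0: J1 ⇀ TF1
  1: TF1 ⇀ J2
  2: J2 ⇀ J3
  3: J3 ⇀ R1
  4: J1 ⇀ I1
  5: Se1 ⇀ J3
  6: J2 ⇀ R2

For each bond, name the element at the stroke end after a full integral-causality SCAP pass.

bond 5 stroke→J3  (Se1 fixes effort; stroke away)
bond 2 stroke→J2  (common-e at J3 fixed by 5)
bond 3 stroke→R1  (J3 effort already set via bond 5)
bond 4 stroke→I1  (I1 outputs flow p/I1)
bond 0 stroke→J1  (1-jn J1 has f-setter on 4)
bond 1 stroke→TF1  (TF TF1: opposite of bond 0)
bond 6 stroke→J2  (common-f at J2 fixed by 1)

b0 stroke at J1
b1 stroke at TF1
b2 stroke at J2
b3 stroke at R1
b4 stroke at I1
b5 stroke at J3
b6 stroke at J2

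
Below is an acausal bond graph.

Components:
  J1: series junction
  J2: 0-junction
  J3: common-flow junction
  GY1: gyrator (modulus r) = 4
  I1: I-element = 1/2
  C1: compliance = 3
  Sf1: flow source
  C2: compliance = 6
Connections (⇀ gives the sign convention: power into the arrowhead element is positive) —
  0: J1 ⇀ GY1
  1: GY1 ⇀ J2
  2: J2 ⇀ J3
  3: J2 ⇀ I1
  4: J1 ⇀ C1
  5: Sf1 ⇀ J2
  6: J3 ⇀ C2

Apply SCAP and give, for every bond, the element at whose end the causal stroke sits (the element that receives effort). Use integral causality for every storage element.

β5 stroke at Sf1  (Sf1 fixes flow; stroke at Sf1)
β3 stroke at I1  (prefer integral on I1)
β4 stroke at J1  (C1 integral (e out))
β0 stroke at GY1  (only one flow-in slot at J1)
β1 stroke at GY1  (GY1 both-in/both-out from 0)
β2 stroke at J2  (J2: last free bond brings effort in)
β6 stroke at J3  (1-jn J3 has f-setter on 2)

β0 →GY1
β1 →GY1
β2 →J2
β3 →I1
β4 →J1
β5 →Sf1
β6 →J3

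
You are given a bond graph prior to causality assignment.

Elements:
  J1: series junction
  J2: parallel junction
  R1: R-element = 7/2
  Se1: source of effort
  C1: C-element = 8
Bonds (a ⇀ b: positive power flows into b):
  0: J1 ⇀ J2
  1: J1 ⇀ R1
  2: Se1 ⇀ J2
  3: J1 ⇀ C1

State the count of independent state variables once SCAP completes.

1  (C1 all integral)

β2 |J2  (source Se1 imposes e)
β0 |J1  (common-e at J2 fixed by 2)
β3 |J1  (prefer integral on C1)
β1 |R1  (J1 needs exactly one f-in)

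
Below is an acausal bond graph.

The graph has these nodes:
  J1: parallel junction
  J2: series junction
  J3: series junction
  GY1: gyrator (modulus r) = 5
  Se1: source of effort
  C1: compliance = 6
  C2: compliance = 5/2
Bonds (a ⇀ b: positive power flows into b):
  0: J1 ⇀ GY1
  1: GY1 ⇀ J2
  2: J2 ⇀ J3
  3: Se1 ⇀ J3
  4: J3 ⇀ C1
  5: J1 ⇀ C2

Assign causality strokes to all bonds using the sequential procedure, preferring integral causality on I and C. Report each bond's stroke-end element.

b3 →J3  (Se1: effort source, stroke at far end)
b4 →J3  (prefer integral on C1)
b2 →J2  (only one flow-in slot at J3)
b1 →GY1  (closing 1-jn rule on J2)
b0 →GY1  (GY1 both-in/both-out from 1)
b5 →J1  (closing 0-jn rule on J1)

b0 stroke at GY1
b1 stroke at GY1
b2 stroke at J2
b3 stroke at J3
b4 stroke at J3
b5 stroke at J1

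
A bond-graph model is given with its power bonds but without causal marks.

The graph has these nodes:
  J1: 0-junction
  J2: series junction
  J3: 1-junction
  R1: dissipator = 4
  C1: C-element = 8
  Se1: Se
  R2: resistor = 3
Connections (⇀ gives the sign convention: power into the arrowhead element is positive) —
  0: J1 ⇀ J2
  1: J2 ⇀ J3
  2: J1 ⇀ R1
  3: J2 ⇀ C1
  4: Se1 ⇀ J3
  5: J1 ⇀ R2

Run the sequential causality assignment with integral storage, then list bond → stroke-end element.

#4 →J3  (Se1 fixes effort; stroke away)
#1 →J2  (J3: last free bond brings flow in)
#3 →J2  (prefer integral on C1)
#0 →J1  (J2 needs exactly one f-in)
#2 →R1  (J1: bond 0 brought effort, rest push out)
#5 →R2  (common-e at J1 fixed by 0)

β0 |J1
β1 |J2
β2 |R1
β3 |J2
β4 |J3
β5 |R2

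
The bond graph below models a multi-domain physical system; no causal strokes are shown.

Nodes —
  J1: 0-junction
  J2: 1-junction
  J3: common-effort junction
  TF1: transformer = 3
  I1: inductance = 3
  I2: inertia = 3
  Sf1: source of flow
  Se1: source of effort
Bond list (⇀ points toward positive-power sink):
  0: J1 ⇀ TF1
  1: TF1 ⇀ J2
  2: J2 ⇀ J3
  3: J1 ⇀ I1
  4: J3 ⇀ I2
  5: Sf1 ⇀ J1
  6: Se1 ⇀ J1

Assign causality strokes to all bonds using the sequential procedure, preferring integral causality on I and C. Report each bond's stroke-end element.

bond 5 stroke→Sf1  (source Sf1 imposes f)
bond 6 stroke→J1  (source Se1 imposes e)
bond 0 stroke→TF1  (0-jn J1 has e-setter on 6)
bond 3 stroke→I1  (common-e at J1 fixed by 6)
bond 1 stroke→J2  (through TF1, causality passes straight; one stroke at TF1)
bond 2 stroke→J3  (J2: last free bond brings flow in)
bond 4 stroke→I2  (J3 effort already set via bond 2)

β0 |TF1
β1 |J2
β2 |J3
β3 |I1
β4 |I2
β5 |Sf1
β6 |J1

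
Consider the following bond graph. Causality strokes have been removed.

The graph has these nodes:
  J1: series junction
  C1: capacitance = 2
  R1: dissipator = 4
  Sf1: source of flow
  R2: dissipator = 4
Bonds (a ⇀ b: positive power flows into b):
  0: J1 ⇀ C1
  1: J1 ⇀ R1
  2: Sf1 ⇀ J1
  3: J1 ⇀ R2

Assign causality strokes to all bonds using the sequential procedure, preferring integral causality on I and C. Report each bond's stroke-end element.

b0 stroke at J1
b1 stroke at J1
b2 stroke at Sf1
b3 stroke at J1

bond 2 stroke at Sf1  (Sf1 fixes flow; stroke at Sf1)
bond 0 stroke at J1  (J1 flow already set via bond 2)
bond 1 stroke at J1  (J1: bond 2 brought flow, rest push out)
bond 3 stroke at J1  (J1 flow already set via bond 2)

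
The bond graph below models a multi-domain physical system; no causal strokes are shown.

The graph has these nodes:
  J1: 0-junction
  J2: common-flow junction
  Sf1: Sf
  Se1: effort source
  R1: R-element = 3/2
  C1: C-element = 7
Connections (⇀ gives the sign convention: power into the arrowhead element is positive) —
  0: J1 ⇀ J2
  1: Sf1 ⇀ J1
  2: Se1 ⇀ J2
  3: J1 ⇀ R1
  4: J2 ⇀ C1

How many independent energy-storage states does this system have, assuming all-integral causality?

#1 stroke→Sf1  (Sf1: flow source, stroke at near end)
#2 stroke→J2  (Se1 fixes effort; stroke away)
#4 stroke→J2  (C1 outputs effort q/C1)
#0 stroke→J1  (only one flow-in slot at J2)
#3 stroke→R1  (0-jn J1 has e-setter on 0)

1  (C1 all integral)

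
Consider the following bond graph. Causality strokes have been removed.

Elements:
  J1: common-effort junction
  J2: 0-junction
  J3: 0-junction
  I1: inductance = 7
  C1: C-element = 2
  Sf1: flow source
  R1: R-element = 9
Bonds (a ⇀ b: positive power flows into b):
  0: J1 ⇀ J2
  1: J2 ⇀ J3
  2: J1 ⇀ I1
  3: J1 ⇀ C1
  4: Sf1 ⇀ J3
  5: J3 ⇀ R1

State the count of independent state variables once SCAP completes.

β4 →Sf1  (Sf1: flow source, stroke at near end)
β2 →I1  (I1: I, integral causality)
β3 →J1  (C1: C, integral causality)
β0 →J2  (J1 effort already set via bond 3)
β1 →J3  (J2: bond 0 brought effort, rest push out)
β5 →R1  (J3: bond 1 brought effort, rest push out)

2  (C1, I1 all integral)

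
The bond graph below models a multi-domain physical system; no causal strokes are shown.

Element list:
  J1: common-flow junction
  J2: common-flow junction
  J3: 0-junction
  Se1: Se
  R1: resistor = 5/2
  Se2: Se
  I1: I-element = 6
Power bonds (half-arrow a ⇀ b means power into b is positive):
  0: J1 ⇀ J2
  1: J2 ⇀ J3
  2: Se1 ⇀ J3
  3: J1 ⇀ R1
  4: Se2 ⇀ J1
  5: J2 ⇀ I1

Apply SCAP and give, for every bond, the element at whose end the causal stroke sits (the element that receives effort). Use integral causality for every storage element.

bond 0 →J2
bond 1 →J2
bond 2 →J3
bond 3 →J1
bond 4 →J1
bond 5 →I1

#2 |J3  (Se1: effort source, stroke at far end)
#4 |J1  (source Se2 imposes e)
#1 |J2  (J3: bond 2 brought effort, rest push out)
#5 |I1  (I1 outputs flow p/I1)
#0 |J2  (J2 flow already set via bond 5)
#3 |J1  (common-f at J1 fixed by 0)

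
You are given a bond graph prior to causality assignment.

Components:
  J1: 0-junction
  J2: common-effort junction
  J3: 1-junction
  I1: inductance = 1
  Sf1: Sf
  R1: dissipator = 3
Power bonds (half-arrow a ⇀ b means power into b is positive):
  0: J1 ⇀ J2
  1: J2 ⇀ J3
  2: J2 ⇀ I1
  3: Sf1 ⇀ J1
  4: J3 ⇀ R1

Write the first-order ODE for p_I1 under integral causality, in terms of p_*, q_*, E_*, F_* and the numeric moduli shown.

dp_I1/dt = 3*F_Sf1 - 3*p_I1

bond 3 stroke→Sf1  (Sf1 (Sf) sets flow on bond)
bond 0 stroke→J1  (closing 0-jn rule on J1)
bond 2 stroke→I1  (I1 integral (f out))
bond 1 stroke→J2  (J2 needs exactly one e-in)
bond 4 stroke→J3  (J3: bond 1 brought flow, rest push out)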